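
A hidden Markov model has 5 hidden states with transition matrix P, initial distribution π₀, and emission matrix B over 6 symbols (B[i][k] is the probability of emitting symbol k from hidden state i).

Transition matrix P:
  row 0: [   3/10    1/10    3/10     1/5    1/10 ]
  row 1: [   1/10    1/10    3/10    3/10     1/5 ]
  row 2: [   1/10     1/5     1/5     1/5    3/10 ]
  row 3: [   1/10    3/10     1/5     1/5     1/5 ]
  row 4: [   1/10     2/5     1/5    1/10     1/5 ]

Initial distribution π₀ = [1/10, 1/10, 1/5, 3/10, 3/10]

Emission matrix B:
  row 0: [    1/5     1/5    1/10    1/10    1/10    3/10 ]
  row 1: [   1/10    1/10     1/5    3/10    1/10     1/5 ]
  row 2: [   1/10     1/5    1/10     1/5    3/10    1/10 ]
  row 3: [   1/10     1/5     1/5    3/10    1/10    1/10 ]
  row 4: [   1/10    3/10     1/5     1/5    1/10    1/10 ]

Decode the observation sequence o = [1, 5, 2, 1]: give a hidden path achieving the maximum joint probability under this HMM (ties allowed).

path = [4, 1, 3, 4]

t=0: δ = [2.000e-02, 1.000e-02, 4.000e-02, 6.000e-02, 9.000e-02]  (obs o_0=1)
t=1: δ = [2.700e-03, 7.200e-03, 1.800e-03, 1.200e-03, 1.800e-03]  ψ = [4, 4, 4, 3, 4]  (obs o_1=5)
t=2: δ = [8.100e-05, 1.440e-04, 2.160e-04, 4.320e-04, 2.880e-04]  ψ = [0, 1, 1, 1, 1]  (obs o_2=2)
t=3: δ = [8.640e-06, 1.296e-05, 1.728e-05, 1.728e-05, 2.592e-05]  ψ = [3, 3, 3, 3, 3]  (obs o_3=1)
backtrack: best end state = 4; path = [4, 1, 3, 4]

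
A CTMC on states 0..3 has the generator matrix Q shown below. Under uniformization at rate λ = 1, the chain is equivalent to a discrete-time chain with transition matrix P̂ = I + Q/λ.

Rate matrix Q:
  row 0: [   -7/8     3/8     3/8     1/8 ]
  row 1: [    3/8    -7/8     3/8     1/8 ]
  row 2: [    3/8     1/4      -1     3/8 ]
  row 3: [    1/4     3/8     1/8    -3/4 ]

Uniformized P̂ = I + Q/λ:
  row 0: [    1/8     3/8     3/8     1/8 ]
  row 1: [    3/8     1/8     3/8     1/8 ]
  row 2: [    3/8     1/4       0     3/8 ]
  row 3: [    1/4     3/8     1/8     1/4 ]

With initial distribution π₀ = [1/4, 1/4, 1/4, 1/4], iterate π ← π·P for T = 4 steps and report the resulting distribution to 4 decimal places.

π = [0.2787, 0.2768, 0.2347, 0.2098]

t=0: π = [0.2500, 0.2500, 0.2500, 0.2500]
t=1: π = [0.2813, 0.2813, 0.2188, 0.2188]
t=2: π = [0.2773, 0.2773, 0.2383, 0.2070]
t=3: π = [0.2798, 0.2759, 0.2339, 0.2104]
t=4: π = [0.2787, 0.2768, 0.2347, 0.2098]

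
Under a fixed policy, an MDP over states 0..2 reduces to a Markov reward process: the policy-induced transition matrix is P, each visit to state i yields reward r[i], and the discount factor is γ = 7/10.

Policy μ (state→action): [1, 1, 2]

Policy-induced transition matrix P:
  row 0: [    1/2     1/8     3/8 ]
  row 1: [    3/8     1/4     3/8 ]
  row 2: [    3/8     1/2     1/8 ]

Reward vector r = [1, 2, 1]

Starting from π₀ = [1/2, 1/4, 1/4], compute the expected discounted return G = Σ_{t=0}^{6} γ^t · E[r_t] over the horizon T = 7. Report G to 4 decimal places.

t=0: π = [0.5000, 0.2500, 0.2500], E[r] = 1.2500, γ^t·E[r] = 1.250000, running G = 1.250000
t=1: π = [0.4375, 0.2500, 0.3125], E[r] = 1.2500, γ^t·E[r] = 0.875000, running G = 2.125000
t=2: π = [0.4297, 0.2734, 0.2969], E[r] = 1.2734, γ^t·E[r] = 0.623984, running G = 2.748984
t=3: π = [0.4287, 0.2705, 0.3008], E[r] = 1.2705, γ^t·E[r] = 0.435784, running G = 3.184769
t=4: π = [0.4286, 0.2716, 0.2998], E[r] = 1.2716, γ^t·E[r] = 0.305313, running G = 3.490081
t=5: π = [0.4286, 0.2714, 0.3000], E[r] = 1.2714, γ^t·E[r] = 0.213680, running G = 3.703762
t=6: π = [0.4286, 0.2714, 0.3000], E[r] = 1.2714, γ^t·E[r] = 0.149584, running G = 3.853345

G = 3.8533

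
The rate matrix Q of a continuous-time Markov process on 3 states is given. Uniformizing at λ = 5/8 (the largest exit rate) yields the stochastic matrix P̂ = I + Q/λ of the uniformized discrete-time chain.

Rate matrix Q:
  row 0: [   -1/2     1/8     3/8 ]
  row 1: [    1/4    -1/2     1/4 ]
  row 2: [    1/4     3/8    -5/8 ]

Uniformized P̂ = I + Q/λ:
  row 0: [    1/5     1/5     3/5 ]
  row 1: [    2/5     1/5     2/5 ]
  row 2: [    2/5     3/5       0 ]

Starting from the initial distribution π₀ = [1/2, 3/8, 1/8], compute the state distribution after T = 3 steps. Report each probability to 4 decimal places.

π = [0.3320, 0.3120, 0.3560]

t=0: π = [0.5000, 0.3750, 0.1250]
t=1: π = [0.3000, 0.2500, 0.4500]
t=2: π = [0.3400, 0.3800, 0.2800]
t=3: π = [0.3320, 0.3120, 0.3560]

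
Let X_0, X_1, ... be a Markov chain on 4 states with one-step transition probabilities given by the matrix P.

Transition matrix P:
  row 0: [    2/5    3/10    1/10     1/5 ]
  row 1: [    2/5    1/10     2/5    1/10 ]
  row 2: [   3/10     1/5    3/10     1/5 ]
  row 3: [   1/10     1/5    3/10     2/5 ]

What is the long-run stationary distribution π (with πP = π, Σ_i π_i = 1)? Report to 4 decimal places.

Balance equations π_j = Σ_i π_i·P[i][j]:
  π_0 = 2/5·π_0 + 2/5·π_1 + 3/10·π_2 + 1/10·π_3
  π_1 = 3/10·π_0 + 1/10·π_1 + 1/5·π_2 + 1/5·π_3
  π_2 = 1/10·π_0 + 2/5·π_1 + 3/10·π_2 + 3/10·π_3
  normalize: π_0 + π_1 + π_2 + π_3 = 1
Solving the linear system gives exactly π = [120/391, 82/391, 203/782, 175/782].

π = [0.3069, 0.2097, 0.2596, 0.2238]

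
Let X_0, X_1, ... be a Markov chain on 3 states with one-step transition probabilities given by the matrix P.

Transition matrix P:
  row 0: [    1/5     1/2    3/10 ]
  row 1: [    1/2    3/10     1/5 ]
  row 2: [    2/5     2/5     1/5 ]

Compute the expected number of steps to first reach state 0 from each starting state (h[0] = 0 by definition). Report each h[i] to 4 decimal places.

h = [0.0000, 2.0833, 2.2917]

First-step conditioning: h[0] = 0; for i ≠ 0, h[i] = 1 + Σ_k P[i][k]·h[k].
  h[1] = 1 + 3/10·h[1] + 1/5·h[2]
  h[2] = 1 + 2/5·h[1] + 1/5·h[2]
Solving the 2×2 linear system over states ≠ 0 gives exactly h = [0, 25/12, 55/24] (h[0] = 0 is the target).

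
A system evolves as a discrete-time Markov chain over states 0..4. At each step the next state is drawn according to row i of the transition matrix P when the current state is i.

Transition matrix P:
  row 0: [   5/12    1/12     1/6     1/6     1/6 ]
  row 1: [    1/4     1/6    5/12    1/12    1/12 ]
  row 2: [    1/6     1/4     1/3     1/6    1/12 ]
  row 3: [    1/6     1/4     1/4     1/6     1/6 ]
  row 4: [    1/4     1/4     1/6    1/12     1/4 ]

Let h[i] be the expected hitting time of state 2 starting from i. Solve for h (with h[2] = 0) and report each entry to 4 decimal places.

h = [4.6484, 3.4490, 0.0000, 4.0611, 4.4837]

First-step conditioning: h[2] = 0; for i ≠ 2, h[i] = 1 + Σ_k P[i][k]·h[k].
  h[0] = 1 + 5/12·h[0] + 1/12·h[1] + 1/6·h[3] + 1/6·h[4]
  h[1] = 1 + 1/4·h[0] + 1/6·h[1] + 1/12·h[3] + 1/12·h[4]
  h[3] = 1 + 1/6·h[0] + 1/4·h[1] + 1/6·h[3] + 1/6·h[4]
  h[4] = 1 + 1/4·h[0] + 1/4·h[1] + 1/12·h[3] + 1/4·h[4]
Solving the 4×4 linear system over states ≠ 2 gives exactly h = [8976/1931, 6660/1931, 0, 7842/1931, 8658/1931] (h[2] = 0 is the target).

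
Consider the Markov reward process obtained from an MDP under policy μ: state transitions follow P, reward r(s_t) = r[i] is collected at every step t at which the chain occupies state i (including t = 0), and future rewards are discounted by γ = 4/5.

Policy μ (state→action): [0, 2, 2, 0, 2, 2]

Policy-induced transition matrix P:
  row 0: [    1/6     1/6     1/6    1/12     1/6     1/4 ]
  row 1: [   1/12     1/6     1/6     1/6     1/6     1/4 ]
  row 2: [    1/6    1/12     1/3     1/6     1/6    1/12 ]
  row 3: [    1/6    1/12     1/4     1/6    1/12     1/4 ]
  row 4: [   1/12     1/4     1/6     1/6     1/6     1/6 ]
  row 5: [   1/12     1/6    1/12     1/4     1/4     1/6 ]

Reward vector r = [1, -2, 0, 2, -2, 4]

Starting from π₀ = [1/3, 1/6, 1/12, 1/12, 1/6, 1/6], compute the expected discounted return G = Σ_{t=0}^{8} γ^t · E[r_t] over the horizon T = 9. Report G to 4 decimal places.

G = 2.4352

t=0: π = [0.3333, 0.1667, 0.0833, 0.0833, 0.1667, 0.1667], E[r] = 0.5000, γ^t·E[r] = 0.500000, running G = 0.500000
t=1: π = [0.1250, 0.1667, 0.1736, 0.1528, 0.1736, 0.2083], E[r] = 0.5833, γ^t·E[r] = 0.466667, running G = 0.966667
t=2: π = [0.1209, 0.1539, 0.1910, 0.1736, 0.1713, 0.1892], E[r] = 0.5747, γ^t·E[r] = 0.367778, running G = 1.334444
t=3: π = [0.1238, 0.1506, 0.1972, 0.1724, 0.1680, 0.1881], E[r] = 0.5840, γ^t·E[r] = 0.298988, running G = 1.633432
t=4: π = [0.1244, 0.1499, 0.1982, 0.1720, 0.1680, 0.1875], E[r] = 0.5826, γ^t·E[r] = 0.238650, running G = 1.872082
t=5: π = [0.1246, 0.1498, 0.1984, 0.1719, 0.1680, 0.1873], E[r] = 0.5822, γ^t·E[r] = 0.190788, running G = 2.062871
t=6: π = [0.1246, 0.1498, 0.1985, 0.1719, 0.1680, 0.1873], E[r] = 0.5822, γ^t·E[r] = 0.152608, running G = 2.215479
t=7: π = [0.1246, 0.1498, 0.1985, 0.1719, 0.1680, 0.1873], E[r] = 0.5821, γ^t·E[r] = 0.122083, running G = 2.337562
t=8: π = [0.1246, 0.1498, 0.1985, 0.1719, 0.1680, 0.1873], E[r] = 0.5821, γ^t·E[r] = 0.097666, running G = 2.435229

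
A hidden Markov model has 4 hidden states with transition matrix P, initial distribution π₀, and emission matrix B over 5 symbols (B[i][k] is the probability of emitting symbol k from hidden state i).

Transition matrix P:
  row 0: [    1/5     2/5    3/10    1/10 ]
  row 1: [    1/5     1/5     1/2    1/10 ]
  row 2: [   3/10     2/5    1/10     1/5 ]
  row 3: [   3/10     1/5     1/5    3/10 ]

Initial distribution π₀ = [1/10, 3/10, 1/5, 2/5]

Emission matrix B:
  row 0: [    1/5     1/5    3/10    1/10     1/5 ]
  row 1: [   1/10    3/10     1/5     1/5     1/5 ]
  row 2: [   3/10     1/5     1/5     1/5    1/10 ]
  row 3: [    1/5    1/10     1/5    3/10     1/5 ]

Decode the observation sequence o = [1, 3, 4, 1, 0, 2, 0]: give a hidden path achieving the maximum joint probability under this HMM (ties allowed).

path = [1, 2, 0, 1, 2, 1, 2]

t=0: δ = [2.000e-02, 9.000e-02, 4.000e-02, 4.000e-02]  (obs o_0=1)
t=1: δ = [1.800e-03, 3.600e-03, 9.000e-03, 3.600e-03]  ψ = [1, 1, 1, 3]  (obs o_1=3)
t=2: δ = [5.400e-04, 7.200e-04, 1.800e-04, 3.600e-04]  ψ = [2, 2, 1, 2]  (obs o_2=4)
t=3: δ = [2.880e-05, 6.480e-05, 7.200e-05, 1.080e-05]  ψ = [1, 0, 1, 3]  (obs o_3=1)
t=4: δ = [4.320e-06, 2.880e-06, 9.720e-06, 2.880e-06]  ψ = [2, 2, 1, 2]  (obs o_4=0)
t=5: δ = [8.748e-07, 7.776e-07, 2.880e-07, 3.888e-07]  ψ = [2, 2, 1, 2]  (obs o_5=2)
t=6: δ = [3.499e-08, 3.499e-08, 1.166e-07, 2.333e-08]  ψ = [0, 0, 1, 3]  (obs o_6=0)
backtrack: best end state = 2; path = [1, 2, 0, 1, 2, 1, 2]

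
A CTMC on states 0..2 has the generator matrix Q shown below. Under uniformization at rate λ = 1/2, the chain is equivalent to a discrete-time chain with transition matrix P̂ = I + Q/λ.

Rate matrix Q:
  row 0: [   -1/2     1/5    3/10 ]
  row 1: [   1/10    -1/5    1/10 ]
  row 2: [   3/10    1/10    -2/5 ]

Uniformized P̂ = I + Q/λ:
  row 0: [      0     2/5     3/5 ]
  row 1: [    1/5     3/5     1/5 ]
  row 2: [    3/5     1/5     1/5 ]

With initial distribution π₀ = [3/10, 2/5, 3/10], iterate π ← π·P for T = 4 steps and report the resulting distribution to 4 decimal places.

t=0: π = [0.3000, 0.4000, 0.3000]
t=1: π = [0.2600, 0.4200, 0.3200]
t=2: π = [0.2760, 0.4200, 0.3040]
t=3: π = [0.2664, 0.4232, 0.3104]
t=4: π = [0.2709, 0.4226, 0.3066]

π = [0.2709, 0.4226, 0.3066]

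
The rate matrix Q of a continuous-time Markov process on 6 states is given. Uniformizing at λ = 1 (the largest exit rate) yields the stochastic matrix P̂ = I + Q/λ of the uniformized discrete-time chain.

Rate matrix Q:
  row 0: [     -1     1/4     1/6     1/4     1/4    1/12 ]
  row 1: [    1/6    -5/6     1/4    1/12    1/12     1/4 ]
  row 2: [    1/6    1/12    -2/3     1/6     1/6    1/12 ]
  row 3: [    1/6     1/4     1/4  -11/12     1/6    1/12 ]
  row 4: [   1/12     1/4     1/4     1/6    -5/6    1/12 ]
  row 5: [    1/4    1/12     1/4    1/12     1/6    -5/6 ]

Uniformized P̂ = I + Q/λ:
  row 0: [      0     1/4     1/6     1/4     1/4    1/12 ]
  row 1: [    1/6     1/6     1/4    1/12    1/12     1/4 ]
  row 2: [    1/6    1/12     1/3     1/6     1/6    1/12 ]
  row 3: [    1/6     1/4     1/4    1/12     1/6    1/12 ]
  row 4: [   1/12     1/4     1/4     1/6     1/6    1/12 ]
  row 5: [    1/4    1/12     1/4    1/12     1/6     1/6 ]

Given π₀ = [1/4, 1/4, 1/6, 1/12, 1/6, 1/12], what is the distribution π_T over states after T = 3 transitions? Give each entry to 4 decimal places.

π = [0.1397, 0.1713, 0.2597, 0.1425, 0.1644, 0.1224]

t=0: π = [0.2500, 0.2500, 0.1667, 0.0833, 0.1667, 0.0833]
t=1: π = [0.1181, 0.1875, 0.2431, 0.1528, 0.1667, 0.1319]
t=2: π = [0.1441, 0.1719, 0.2604, 0.1372, 0.1609, 0.1256]
t=3: π = [0.1397, 0.1713, 0.2597, 0.1425, 0.1644, 0.1224]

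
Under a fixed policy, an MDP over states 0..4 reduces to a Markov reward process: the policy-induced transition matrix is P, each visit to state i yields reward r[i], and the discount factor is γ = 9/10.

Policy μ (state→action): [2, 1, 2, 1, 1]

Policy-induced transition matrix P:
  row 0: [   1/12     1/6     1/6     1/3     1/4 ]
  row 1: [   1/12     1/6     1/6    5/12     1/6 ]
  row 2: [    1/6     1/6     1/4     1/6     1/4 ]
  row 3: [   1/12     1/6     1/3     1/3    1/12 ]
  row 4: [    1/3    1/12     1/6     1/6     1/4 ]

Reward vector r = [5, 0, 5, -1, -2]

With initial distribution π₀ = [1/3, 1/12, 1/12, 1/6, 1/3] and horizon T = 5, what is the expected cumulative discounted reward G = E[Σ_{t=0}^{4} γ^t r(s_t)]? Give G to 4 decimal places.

t=0: π = [0.3333, 0.0833, 0.0833, 0.1667, 0.3333], E[r] = 1.2500, γ^t·E[r] = 1.250000, running G = 1.250000
t=1: π = [0.1736, 0.1389, 0.2014, 0.2708, 0.2153], E[r] = 1.1736, γ^t·E[r] = 1.056250, running G = 2.306250
t=2: π = [0.1539, 0.1487, 0.2286, 0.2755, 0.1933], E[r] = 1.2506, γ^t·E[r] = 1.012969, running G = 3.319219
t=3: π = [0.1507, 0.1506, 0.2316, 0.2754, 0.1917], E[r] = 1.2528, γ^t·E[r] = 0.913324, running G = 4.232543
t=4: π = [0.1506, 0.1507, 0.2319, 0.2753, 0.1916], E[r] = 1.2537, γ^t·E[r] = 0.822569, running G = 5.055112

G = 5.0551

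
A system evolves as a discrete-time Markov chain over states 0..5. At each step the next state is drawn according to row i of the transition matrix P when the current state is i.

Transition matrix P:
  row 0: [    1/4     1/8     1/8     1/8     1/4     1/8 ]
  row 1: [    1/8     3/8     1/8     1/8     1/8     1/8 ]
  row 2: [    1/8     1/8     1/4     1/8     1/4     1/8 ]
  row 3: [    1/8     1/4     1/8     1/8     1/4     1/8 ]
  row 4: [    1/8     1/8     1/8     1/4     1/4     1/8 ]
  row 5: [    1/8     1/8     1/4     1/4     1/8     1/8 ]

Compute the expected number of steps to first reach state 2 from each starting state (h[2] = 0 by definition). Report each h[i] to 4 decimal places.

First-step conditioning: h[2] = 0; for i ≠ 2, h[i] = 1 + Σ_k P[i][k]·h[k].
  h[0] = 1 + 1/4·h[0] + 1/8·h[1] + 1/8·h[3] + 1/4·h[4] + 1/8·h[5]
  h[1] = 1 + 1/8·h[0] + 3/8·h[1] + 1/8·h[3] + 1/8·h[4] + 1/8·h[5]
  h[3] = 1 + 1/8·h[0] + 1/4·h[1] + 1/8·h[3] + 1/4·h[4] + 1/8·h[5]
  h[4] = 1 + 1/8·h[0] + 1/8·h[1] + 1/4·h[3] + 1/4·h[4] + 1/8·h[5]
  h[5] = 1 + 1/8·h[0] + 1/8·h[1] + 1/4·h[3] + 1/8·h[4] + 1/8·h[5]
Solving the 5×5 linear system over states ≠ 2 gives exactly h = [64/9, 64/9, 0, 64/9, 64/9, 56/9] (h[2] = 0 is the target).

h = [7.1111, 7.1111, 0.0000, 7.1111, 7.1111, 6.2222]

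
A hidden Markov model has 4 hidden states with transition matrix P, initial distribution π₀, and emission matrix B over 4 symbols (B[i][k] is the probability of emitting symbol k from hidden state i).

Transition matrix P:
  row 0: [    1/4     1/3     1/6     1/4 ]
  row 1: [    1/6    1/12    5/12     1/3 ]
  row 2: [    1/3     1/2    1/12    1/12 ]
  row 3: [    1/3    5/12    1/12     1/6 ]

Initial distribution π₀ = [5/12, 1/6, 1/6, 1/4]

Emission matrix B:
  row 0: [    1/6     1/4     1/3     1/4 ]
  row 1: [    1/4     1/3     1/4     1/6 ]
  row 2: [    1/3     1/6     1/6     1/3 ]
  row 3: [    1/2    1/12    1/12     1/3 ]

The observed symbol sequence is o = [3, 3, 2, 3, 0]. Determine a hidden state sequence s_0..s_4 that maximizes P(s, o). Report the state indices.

t=0: δ = [1.042e-01, 2.778e-02, 5.556e-02, 8.333e-02]  (obs o_0=3)
t=1: δ = [6.944e-03, 5.787e-03, 5.787e-03, 8.681e-03]  ψ = [3, 0, 0, 0]  (obs o_1=3)
t=2: δ = [9.645e-04, 9.042e-04, 4.019e-04, 1.608e-04]  ψ = [3, 3, 1, 1]  (obs o_2=2)
t=3: δ = [6.028e-05, 5.358e-05, 1.256e-04, 1.005e-04]  ψ = [0, 0, 1, 1]  (obs o_3=3)
t=4: δ = [6.977e-06, 1.570e-05, 7.442e-06, 8.931e-06]  ψ = [2, 2, 1, 1]  (obs o_4=0)
backtrack: best end state = 1; path = [0, 3, 1, 2, 1]

path = [0, 3, 1, 2, 1]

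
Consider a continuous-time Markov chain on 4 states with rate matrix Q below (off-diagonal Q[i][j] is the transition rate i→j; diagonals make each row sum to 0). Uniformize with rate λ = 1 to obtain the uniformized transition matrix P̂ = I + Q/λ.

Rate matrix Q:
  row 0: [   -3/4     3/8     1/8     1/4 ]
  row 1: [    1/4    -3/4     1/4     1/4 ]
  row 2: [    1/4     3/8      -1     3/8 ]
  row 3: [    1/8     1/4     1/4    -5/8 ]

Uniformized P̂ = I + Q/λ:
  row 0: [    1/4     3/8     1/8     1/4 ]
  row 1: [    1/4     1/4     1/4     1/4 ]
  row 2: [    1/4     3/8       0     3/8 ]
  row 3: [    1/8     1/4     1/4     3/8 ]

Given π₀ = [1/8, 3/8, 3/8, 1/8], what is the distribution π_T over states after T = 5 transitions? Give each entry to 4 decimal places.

t=0: π = [0.1250, 0.3750, 0.3750, 0.1250]
t=1: π = [0.2344, 0.3125, 0.1406, 0.3125]
t=2: π = [0.2109, 0.2969, 0.1855, 0.3066]
t=3: π = [0.2117, 0.2996, 0.1772, 0.3115]
t=4: π = [0.2111, 0.2986, 0.1792, 0.3111]
t=5: π = [0.2111, 0.2988, 0.1788, 0.3113]

π = [0.2111, 0.2988, 0.1788, 0.3113]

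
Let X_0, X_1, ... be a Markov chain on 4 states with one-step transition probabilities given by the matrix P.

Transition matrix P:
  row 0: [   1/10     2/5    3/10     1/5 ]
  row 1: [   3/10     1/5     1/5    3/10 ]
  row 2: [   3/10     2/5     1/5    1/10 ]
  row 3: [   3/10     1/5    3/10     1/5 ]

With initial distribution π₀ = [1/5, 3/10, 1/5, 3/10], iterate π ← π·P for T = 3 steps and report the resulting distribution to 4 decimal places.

π = [0.2504, 0.2990, 0.2451, 0.2055]

t=0: π = [0.2000, 0.3000, 0.2000, 0.3000]
t=1: π = [0.2600, 0.2800, 0.2500, 0.2100]
t=2: π = [0.2480, 0.3020, 0.2470, 0.2030]
t=3: π = [0.2504, 0.2990, 0.2451, 0.2055]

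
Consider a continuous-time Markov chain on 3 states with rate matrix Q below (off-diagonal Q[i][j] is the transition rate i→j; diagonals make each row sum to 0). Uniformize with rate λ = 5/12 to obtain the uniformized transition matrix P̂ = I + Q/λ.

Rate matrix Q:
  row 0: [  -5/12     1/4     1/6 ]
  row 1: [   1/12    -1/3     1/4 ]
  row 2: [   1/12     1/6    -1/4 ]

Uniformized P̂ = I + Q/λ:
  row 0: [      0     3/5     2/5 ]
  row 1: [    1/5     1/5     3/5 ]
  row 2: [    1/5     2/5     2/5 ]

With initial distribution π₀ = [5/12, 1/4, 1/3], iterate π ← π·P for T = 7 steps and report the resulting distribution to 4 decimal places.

t=0: π = [0.4167, 0.2500, 0.3333]
t=1: π = [0.1167, 0.4333, 0.4500]
t=2: π = [0.1767, 0.3367, 0.4867]
t=3: π = [0.1647, 0.3680, 0.4673]
t=4: π = [0.1671, 0.3593, 0.4736]
t=5: π = [0.1666, 0.3615, 0.4719]
t=6: π = [0.1667, 0.3610, 0.4723]
t=7: π = [0.1667, 0.3611, 0.4722]

π = [0.1667, 0.3611, 0.4722]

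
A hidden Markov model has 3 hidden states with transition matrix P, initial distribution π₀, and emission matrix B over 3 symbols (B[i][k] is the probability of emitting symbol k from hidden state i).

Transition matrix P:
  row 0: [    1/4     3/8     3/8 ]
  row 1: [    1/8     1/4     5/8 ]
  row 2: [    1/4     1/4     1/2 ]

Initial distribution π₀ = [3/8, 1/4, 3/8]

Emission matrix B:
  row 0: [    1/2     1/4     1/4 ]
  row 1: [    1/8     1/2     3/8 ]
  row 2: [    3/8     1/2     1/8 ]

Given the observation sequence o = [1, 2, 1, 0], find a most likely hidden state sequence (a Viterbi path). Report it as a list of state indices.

t=0: δ = [9.375e-02, 1.250e-01, 1.875e-01]  (obs o_0=1)
t=1: δ = [1.172e-02, 1.758e-02, 1.172e-02]  ψ = [2, 2, 2]  (obs o_1=2)
t=2: δ = [7.324e-04, 2.197e-03, 5.493e-03]  ψ = [0, 0, 1]  (obs o_2=1)
t=3: δ = [6.866e-04, 1.717e-04, 1.030e-03]  ψ = [2, 2, 2]  (obs o_3=0)
backtrack: best end state = 2; path = [2, 1, 2, 2]

path = [2, 1, 2, 2]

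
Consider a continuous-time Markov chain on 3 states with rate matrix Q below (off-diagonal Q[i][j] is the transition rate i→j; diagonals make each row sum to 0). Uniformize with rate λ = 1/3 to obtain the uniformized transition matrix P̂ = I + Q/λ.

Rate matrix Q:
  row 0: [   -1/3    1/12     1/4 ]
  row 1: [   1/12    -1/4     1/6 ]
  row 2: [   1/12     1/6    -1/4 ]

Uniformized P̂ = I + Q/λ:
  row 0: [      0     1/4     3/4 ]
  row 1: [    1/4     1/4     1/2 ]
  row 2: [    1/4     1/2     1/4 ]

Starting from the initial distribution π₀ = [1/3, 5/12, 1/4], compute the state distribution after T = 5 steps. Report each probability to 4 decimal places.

π = [0.1999, 0.3593, 0.4408]

t=0: π = [0.3333, 0.4167, 0.2500]
t=1: π = [0.1667, 0.3125, 0.5208]
t=2: π = [0.2083, 0.3802, 0.4115]
t=3: π = [0.1979, 0.3529, 0.4492]
t=4: π = [0.2005, 0.3623, 0.4372]
t=5: π = [0.1999, 0.3593, 0.4408]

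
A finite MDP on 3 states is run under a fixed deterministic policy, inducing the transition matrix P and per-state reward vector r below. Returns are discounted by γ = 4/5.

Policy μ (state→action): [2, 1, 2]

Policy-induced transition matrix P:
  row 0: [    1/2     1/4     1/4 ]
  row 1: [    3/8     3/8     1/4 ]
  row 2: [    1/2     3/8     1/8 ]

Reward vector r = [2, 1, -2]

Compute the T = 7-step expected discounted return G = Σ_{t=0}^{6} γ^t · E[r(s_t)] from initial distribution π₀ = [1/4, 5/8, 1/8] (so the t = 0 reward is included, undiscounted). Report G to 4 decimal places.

G = 3.1577

t=0: π = [0.2500, 0.6250, 0.1250], E[r] = 0.8750, γ^t·E[r] = 0.875000, running G = 0.875000
t=1: π = [0.4219, 0.3438, 0.2344], E[r] = 0.7188, γ^t·E[r] = 0.575000, running G = 1.450000
t=2: π = [0.4570, 0.3223, 0.2207], E[r] = 0.7949, γ^t·E[r] = 0.508750, running G = 1.958750
t=3: π = [0.4597, 0.3179, 0.2224], E[r] = 0.7925, γ^t·E[r] = 0.405750, running G = 2.364500
t=4: π = [0.4603, 0.3175, 0.2222], E[r] = 0.7937, γ^t·E[r] = 0.325088, running G = 2.689588
t=5: π = [0.4603, 0.3175, 0.2222], E[r] = 0.7936, γ^t·E[r] = 0.260058, running G = 2.949645
t=6: π = [0.4603, 0.3175, 0.2222], E[r] = 0.7937, γ^t·E[r] = 0.208051, running G = 3.157696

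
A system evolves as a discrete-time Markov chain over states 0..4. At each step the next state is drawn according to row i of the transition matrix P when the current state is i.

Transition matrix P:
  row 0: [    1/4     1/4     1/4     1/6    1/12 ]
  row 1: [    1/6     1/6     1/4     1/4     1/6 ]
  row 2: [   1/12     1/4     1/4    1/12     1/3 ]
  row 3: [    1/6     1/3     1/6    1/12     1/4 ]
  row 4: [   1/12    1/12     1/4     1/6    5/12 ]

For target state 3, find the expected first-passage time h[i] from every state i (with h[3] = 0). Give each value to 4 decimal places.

h = [6.1748, 5.7087, 6.7184, 0.0000, 6.2913]

First-step conditioning: h[3] = 0; for i ≠ 3, h[i] = 1 + Σ_k P[i][k]·h[k].
  h[0] = 1 + 1/4·h[0] + 1/4·h[1] + 1/4·h[2] + 1/12·h[4]
  h[1] = 1 + 1/6·h[0] + 1/6·h[1] + 1/4·h[2] + 1/6·h[4]
  h[2] = 1 + 1/12·h[0] + 1/4·h[1] + 1/4·h[2] + 1/3·h[4]
  h[4] = 1 + 1/12·h[0] + 1/12·h[1] + 1/4·h[2] + 5/12·h[4]
Solving the 4×4 linear system over states ≠ 3 gives exactly h = [636/103, 588/103, 692/103, 0, 648/103] (h[3] = 0 is the target).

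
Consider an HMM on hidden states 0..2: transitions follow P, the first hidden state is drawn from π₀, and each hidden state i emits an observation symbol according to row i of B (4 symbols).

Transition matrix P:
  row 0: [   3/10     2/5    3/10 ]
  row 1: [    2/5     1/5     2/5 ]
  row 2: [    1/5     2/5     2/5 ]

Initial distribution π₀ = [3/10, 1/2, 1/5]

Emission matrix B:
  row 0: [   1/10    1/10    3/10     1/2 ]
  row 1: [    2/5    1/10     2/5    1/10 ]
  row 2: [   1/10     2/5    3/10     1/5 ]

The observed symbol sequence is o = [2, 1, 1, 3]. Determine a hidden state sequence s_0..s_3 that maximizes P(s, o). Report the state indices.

path = [1, 2, 2, 0]

t=0: δ = [9.000e-02, 2.000e-01, 6.000e-02]  (obs o_0=2)
t=1: δ = [8.000e-03, 4.000e-03, 3.200e-02]  ψ = [1, 1, 1]  (obs o_1=1)
t=2: δ = [6.400e-04, 1.280e-03, 5.120e-03]  ψ = [2, 2, 2]  (obs o_2=1)
t=3: δ = [5.120e-04, 2.048e-04, 4.096e-04]  ψ = [2, 2, 2]  (obs o_3=3)
backtrack: best end state = 0; path = [1, 2, 2, 0]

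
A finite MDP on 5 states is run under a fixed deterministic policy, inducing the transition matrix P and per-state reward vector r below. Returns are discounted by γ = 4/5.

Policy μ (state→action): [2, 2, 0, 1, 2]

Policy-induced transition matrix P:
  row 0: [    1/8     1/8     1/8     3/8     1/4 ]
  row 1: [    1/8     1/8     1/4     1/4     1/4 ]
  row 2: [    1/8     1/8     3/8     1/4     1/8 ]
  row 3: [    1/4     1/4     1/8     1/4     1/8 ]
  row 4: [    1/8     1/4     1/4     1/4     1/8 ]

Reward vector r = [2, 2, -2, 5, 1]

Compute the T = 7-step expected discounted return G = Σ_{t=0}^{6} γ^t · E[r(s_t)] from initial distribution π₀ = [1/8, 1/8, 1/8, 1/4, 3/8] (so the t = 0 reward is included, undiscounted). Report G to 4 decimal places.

G = 7.0373

t=0: π = [0.1250, 0.1250, 0.1250, 0.2500, 0.3750], E[r] = 1.8750, γ^t·E[r] = 1.875000, running G = 1.875000
t=1: π = [0.1563, 0.2031, 0.2188, 0.2656, 0.1563], E[r] = 1.7656, γ^t·E[r] = 1.412500, running G = 3.287500
t=2: π = [0.1582, 0.1777, 0.2246, 0.2695, 0.1699], E[r] = 1.7402, γ^t·E[r] = 1.113750, running G = 4.401250
t=3: π = [0.1587, 0.1799, 0.2246, 0.2698, 0.1670], E[r] = 1.7439, γ^t·E[r] = 0.892875, running G = 5.294125
t=4: π = [0.1587, 0.1796, 0.2245, 0.2698, 0.1673], E[r] = 1.7441, γ^t·E[r] = 0.714388, running G = 6.008513
t=5: π = [0.1587, 0.1796, 0.2245, 0.2698, 0.1673], E[r] = 1.7443, γ^t·E[r] = 0.571556, running G = 6.580069
t=6: π = [0.1587, 0.1796, 0.2245, 0.2698, 0.1673], E[r] = 1.7443, γ^t·E[r] = 0.457248, running G = 7.037317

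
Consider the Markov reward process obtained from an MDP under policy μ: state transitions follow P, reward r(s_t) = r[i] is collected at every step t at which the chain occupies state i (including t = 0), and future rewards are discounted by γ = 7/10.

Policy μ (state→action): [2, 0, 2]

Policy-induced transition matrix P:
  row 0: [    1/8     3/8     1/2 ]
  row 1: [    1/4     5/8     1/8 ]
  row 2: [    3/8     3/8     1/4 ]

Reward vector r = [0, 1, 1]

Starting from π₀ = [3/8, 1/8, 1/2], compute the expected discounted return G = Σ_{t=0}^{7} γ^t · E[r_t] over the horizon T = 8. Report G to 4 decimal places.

G = 2.2156

t=0: π = [0.3750, 0.1250, 0.5000], E[r] = 0.6250, γ^t·E[r] = 0.625000, running G = 0.625000
t=1: π = [0.2656, 0.4063, 0.3281], E[r] = 0.7344, γ^t·E[r] = 0.514063, running G = 1.139063
t=2: π = [0.2578, 0.4766, 0.2656], E[r] = 0.7422, γ^t·E[r] = 0.363672, running G = 1.502734
t=3: π = [0.2510, 0.4941, 0.2549], E[r] = 0.7490, γ^t·E[r] = 0.256915, running G = 1.759649
t=4: π = [0.2505, 0.4985, 0.2510], E[r] = 0.7495, γ^t·E[r] = 0.179958, running G = 1.939607
t=5: π = [0.2501, 0.4996, 0.2503], E[r] = 0.7499, γ^t·E[r] = 0.126042, running G = 2.065649
t=6: π = [0.2500, 0.4999, 0.2501], E[r] = 0.7500, γ^t·E[r] = 0.088233, running G = 2.153883
t=7: π = [0.2500, 0.5000, 0.2500], E[r] = 0.7500, γ^t·E[r] = 0.061765, running G = 2.215648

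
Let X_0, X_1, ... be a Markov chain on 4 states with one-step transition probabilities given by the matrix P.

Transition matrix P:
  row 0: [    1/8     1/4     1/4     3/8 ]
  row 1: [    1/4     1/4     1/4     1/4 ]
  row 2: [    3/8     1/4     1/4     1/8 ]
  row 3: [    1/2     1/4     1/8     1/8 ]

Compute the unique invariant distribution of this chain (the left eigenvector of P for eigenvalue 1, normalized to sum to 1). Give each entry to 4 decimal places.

Balance equations π_j = Σ_i π_i·P[i][j]:
  π_0 = 1/8·π_0 + 1/4·π_1 + 3/8·π_2 + 1/2·π_3
  π_1 = 1/4·π_0 + 1/4·π_1 + 1/4·π_2 + 1/4·π_3
  π_2 = 1/4·π_0 + 1/4·π_1 + 1/4·π_2 + 1/8·π_3
  normalize: π_0 + π_1 + π_2 + π_3 = 1
Solving the linear system gives exactly π = [31/104, 1/4, 23/104, 3/13].

π = [0.2981, 0.2500, 0.2212, 0.2308]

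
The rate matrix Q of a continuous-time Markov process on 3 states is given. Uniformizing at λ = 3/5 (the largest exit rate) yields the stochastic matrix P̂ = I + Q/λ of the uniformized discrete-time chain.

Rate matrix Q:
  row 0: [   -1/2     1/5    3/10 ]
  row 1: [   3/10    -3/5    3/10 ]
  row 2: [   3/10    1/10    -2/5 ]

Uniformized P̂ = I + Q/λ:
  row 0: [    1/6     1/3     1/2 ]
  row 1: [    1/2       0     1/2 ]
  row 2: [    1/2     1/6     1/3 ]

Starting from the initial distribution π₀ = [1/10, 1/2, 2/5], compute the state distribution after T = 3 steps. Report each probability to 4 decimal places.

t=0: π = [0.1000, 0.5000, 0.4000]
t=1: π = [0.4667, 0.1000, 0.4333]
t=2: π = [0.3444, 0.2278, 0.4278]
t=3: π = [0.3852, 0.1861, 0.4287]

π = [0.3852, 0.1861, 0.4287]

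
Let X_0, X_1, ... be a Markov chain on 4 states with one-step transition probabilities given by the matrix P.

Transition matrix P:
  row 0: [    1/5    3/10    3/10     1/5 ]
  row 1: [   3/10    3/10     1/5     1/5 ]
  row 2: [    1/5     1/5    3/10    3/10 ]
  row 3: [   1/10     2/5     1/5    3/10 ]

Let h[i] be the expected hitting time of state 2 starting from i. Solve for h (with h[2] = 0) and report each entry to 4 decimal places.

First-step conditioning: h[2] = 0; for i ≠ 2, h[i] = 1 + Σ_k P[i][k]·h[k].
  h[0] = 1 + 1/5·h[0] + 3/10·h[1] + 1/5·h[3]
  h[1] = 1 + 3/10·h[0] + 3/10·h[1] + 1/5·h[3]
  h[3] = 1 + 1/10·h[0] + 2/5·h[1] + 3/10·h[3]
Solving the 3×3 linear system over states ≠ 2 gives exactly h = [900/221, 990/221, 0, 1010/221] (h[2] = 0 is the target).

h = [4.0724, 4.4796, 0.0000, 4.5701]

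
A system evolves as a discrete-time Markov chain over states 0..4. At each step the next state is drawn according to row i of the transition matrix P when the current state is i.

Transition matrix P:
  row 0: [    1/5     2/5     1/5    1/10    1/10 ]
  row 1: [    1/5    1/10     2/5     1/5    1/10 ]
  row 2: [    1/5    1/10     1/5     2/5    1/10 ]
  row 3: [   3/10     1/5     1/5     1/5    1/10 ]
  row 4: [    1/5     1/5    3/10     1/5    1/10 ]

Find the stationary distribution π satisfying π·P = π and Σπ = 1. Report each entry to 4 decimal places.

Balance equations π_j = Σ_i π_i·P[i][j]:
  π_0 = 1/5·π_0 + 1/5·π_1 + 1/5·π_2 + 3/10·π_3 + 1/5·π_4
  π_1 = 2/5·π_0 + 1/10·π_1 + 1/10·π_2 + 1/5·π_3 + 1/5·π_4
  π_2 = 1/5·π_0 + 2/5·π_1 + 1/5·π_2 + 1/5·π_3 + 3/10·π_4
  π_3 = 1/10·π_0 + 1/5·π_1 + 2/5·π_2 + 1/5·π_3 + 1/5·π_4
  normalize: π_0 + π_1 + π_2 + π_3 + π_4 = 1
Solving the linear system gives exactly π = [1399/6280, 2507/12560, 3139/12560, 143/628, 1/10].

π = [0.2228, 0.1996, 0.2499, 0.2277, 0.1000]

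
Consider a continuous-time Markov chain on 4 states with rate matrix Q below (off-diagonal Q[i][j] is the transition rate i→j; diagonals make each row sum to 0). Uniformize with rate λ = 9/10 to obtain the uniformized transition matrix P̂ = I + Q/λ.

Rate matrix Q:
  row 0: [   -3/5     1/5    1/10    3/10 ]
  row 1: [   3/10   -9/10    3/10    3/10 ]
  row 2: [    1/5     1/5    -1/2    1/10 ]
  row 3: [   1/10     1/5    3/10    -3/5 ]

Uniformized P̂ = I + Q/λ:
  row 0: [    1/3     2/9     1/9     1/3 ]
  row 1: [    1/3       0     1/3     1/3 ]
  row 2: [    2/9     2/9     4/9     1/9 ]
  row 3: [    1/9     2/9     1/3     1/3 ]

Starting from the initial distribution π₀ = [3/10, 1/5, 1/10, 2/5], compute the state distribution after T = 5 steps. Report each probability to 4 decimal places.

π = [0.2398, 0.1818, 0.3152, 0.2632]

t=0: π = [0.3000, 0.2000, 0.1000, 0.4000]
t=1: π = [0.2333, 0.1778, 0.2778, 0.3111]
t=2: π = [0.2333, 0.1827, 0.3123, 0.2716]
t=3: π = [0.2383, 0.1816, 0.3162, 0.2639]
t=4: π = [0.2396, 0.1819, 0.3155, 0.2631]
t=5: π = [0.2398, 0.1818, 0.3152, 0.2632]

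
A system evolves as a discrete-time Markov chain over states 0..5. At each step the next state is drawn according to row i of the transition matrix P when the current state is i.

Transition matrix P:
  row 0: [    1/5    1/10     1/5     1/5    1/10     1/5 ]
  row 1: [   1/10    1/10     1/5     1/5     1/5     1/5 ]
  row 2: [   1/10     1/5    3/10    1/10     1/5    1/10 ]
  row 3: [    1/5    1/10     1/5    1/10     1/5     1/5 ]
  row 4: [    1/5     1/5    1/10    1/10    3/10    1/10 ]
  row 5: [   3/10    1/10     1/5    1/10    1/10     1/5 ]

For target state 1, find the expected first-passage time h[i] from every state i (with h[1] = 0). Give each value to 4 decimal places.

First-step conditioning: h[1] = 0; for i ≠ 1, h[i] = 1 + Σ_k P[i][k]·h[k].
  h[0] = 1 + 1/5·h[0] + 1/5·h[2] + 1/5·h[3] + 1/10·h[4] + 1/5·h[5]
  h[2] = 1 + 1/10·h[0] + 3/10·h[2] + 1/10·h[3] + 1/5·h[4] + 1/10·h[5]
  h[3] = 1 + 1/5·h[0] + 1/5·h[2] + 1/10·h[3] + 1/5·h[4] + 1/5·h[5]
  h[4] = 1 + 1/5·h[0] + 1/10·h[2] + 1/10·h[3] + 3/10·h[4] + 1/10·h[5]
  h[5] = 1 + 3/10·h[0] + 1/5·h[2] + 1/10·h[3] + 1/10·h[4] + 1/5·h[5]
Solving the 5×5 linear system over states ≠ 1 gives exactly h = [40510/5553, 0, 35560/5553, 13370/1851, 36110/5553, 40550/5553] (h[1] = 0 is the target).

h = [7.2952, 0.0000, 6.4037, 7.2231, 6.5028, 7.3024]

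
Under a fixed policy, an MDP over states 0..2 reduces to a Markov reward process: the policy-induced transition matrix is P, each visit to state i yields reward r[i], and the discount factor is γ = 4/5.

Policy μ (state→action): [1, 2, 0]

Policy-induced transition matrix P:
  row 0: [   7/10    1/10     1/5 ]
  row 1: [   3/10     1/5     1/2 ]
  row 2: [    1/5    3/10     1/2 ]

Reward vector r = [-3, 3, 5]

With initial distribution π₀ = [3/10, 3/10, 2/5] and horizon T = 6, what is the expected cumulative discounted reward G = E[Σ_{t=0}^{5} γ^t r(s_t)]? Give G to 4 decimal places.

G = 5.5208

t=0: π = [0.3000, 0.3000, 0.4000], E[r] = 2.0000, γ^t·E[r] = 2.000000, running G = 2.000000
t=1: π = [0.3800, 0.2100, 0.4100], E[r] = 1.5400, γ^t·E[r] = 1.232000, running G = 3.232000
t=2: π = [0.4110, 0.2030, 0.3860], E[r] = 1.3060, γ^t·E[r] = 0.835840, running G = 4.067840
t=3: π = [0.4258, 0.1975, 0.3767], E[r] = 1.1986, γ^t·E[r] = 0.613683, running G = 4.681523
t=4: π = [0.4327, 0.1951, 0.3723], E[r] = 1.1486, γ^t·E[r] = 0.470475, running G = 5.151998
t=5: π = [0.4358, 0.1940, 0.3702], E[r] = 1.1254, γ^t·E[r] = 0.368773, running G = 5.520771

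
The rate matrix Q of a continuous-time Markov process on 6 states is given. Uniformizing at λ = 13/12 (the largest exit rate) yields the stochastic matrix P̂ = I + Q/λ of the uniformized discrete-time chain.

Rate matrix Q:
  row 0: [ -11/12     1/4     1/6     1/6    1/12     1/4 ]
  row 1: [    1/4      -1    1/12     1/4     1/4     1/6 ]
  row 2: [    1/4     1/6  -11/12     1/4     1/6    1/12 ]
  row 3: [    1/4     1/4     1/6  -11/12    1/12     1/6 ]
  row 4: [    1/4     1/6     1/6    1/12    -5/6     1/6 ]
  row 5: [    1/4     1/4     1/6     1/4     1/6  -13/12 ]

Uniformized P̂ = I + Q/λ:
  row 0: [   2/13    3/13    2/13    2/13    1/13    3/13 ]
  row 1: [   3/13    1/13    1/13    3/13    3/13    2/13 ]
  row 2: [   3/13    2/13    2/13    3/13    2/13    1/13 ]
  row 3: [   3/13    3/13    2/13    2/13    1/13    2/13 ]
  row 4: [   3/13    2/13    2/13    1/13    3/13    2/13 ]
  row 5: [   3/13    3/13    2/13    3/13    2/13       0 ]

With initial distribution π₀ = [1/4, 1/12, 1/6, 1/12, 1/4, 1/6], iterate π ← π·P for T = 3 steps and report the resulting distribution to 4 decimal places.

t=0: π = [0.2500, 0.0833, 0.1667, 0.0833, 0.2500, 0.1667]
t=1: π = [0.2115, 0.1859, 0.1474, 0.1667, 0.1538, 0.1346]
t=2: π = [0.2145, 0.1790, 0.1395, 0.1780, 0.1509, 0.1381]
t=3: π = [0.2143, 0.1809, 0.1401, 0.1774, 0.1490, 0.1384]

π = [0.2143, 0.1809, 0.1401, 0.1774, 0.1490, 0.1384]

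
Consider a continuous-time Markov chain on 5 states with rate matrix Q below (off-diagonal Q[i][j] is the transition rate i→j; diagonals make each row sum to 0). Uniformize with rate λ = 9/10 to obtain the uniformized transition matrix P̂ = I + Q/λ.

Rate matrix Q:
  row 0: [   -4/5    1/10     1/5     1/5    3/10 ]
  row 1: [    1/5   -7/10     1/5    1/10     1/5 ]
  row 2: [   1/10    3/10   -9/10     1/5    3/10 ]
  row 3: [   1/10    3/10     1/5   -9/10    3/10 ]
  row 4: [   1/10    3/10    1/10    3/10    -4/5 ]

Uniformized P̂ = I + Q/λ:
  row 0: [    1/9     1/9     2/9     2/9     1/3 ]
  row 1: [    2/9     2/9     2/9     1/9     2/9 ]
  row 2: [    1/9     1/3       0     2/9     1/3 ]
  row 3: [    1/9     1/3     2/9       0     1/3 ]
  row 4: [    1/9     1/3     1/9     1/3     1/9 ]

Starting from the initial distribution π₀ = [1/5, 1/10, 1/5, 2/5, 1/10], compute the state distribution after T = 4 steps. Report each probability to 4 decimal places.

t=0: π = [0.2000, 0.1000, 0.2000, 0.4000, 0.1000]
t=1: π = [0.1222, 0.2778, 0.1667, 0.1333, 0.3000]
t=2: π = [0.1420, 0.2753, 0.1519, 0.1951, 0.2358]
t=3: π = [0.1417, 0.2712, 0.1623, 0.1745, 0.2503]
t=4: π = [0.1412, 0.2717, 0.1583, 0.1811, 0.2476]

π = [0.1412, 0.2717, 0.1583, 0.1811, 0.2476]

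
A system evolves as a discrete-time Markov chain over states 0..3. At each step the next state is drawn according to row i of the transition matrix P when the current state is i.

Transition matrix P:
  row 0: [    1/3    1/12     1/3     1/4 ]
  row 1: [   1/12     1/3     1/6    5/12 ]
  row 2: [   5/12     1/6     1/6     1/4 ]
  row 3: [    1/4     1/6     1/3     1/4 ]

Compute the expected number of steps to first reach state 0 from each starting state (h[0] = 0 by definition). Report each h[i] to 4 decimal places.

h = [0.0000, 4.7339, 3.3028, 3.8532]

First-step conditioning: h[0] = 0; for i ≠ 0, h[i] = 1 + Σ_k P[i][k]·h[k].
  h[1] = 1 + 1/3·h[1] + 1/6·h[2] + 5/12·h[3]
  h[2] = 1 + 1/6·h[1] + 1/6·h[2] + 1/4·h[3]
  h[3] = 1 + 1/6·h[1] + 1/3·h[2] + 1/4·h[3]
Solving the 3×3 linear system over states ≠ 0 gives exactly h = [0, 516/109, 360/109, 420/109] (h[0] = 0 is the target).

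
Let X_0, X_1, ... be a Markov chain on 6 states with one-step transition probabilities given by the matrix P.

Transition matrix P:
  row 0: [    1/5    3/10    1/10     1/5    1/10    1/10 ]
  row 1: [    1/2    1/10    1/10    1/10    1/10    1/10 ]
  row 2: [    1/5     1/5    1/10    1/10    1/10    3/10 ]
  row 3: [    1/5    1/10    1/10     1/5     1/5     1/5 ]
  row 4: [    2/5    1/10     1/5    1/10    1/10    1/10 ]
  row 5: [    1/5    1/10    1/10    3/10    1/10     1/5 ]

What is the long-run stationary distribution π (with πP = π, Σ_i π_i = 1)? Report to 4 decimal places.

π = [0.2733, 0.1658, 0.1118, 0.1760, 0.1176, 0.1555]

Balance equations π_j = Σ_i π_i·P[i][j]:
  π_0 = 1/5·π_0 + 1/2·π_1 + 1/5·π_2 + 1/5·π_3 + 2/5·π_4 + 1/5·π_5
  π_1 = 3/10·π_0 + 1/10·π_1 + 1/5·π_2 + 1/10·π_3 + 1/10·π_4 + 1/10·π_5
  π_2 = 1/10·π_0 + 1/10·π_1 + 1/10·π_2 + 1/10·π_3 + 1/5·π_4 + 1/10·π_5
  π_3 = 1/5·π_0 + 1/10·π_1 + 1/10·π_2 + 1/5·π_3 + 1/10·π_4 + 3/10·π_5
  π_4 = 1/10·π_0 + 1/10·π_1 + 1/10·π_2 + 1/5·π_3 + 1/10·π_4 + 1/10·π_5
  normalize: π_0 + π_1 + π_2 + π_3 + π_4 + π_5 = 1
Solving the linear system gives exactly π = [28904/105771, 17540/105771, 11821/105771, 18619/105771, 12439/105771, 16448/105771].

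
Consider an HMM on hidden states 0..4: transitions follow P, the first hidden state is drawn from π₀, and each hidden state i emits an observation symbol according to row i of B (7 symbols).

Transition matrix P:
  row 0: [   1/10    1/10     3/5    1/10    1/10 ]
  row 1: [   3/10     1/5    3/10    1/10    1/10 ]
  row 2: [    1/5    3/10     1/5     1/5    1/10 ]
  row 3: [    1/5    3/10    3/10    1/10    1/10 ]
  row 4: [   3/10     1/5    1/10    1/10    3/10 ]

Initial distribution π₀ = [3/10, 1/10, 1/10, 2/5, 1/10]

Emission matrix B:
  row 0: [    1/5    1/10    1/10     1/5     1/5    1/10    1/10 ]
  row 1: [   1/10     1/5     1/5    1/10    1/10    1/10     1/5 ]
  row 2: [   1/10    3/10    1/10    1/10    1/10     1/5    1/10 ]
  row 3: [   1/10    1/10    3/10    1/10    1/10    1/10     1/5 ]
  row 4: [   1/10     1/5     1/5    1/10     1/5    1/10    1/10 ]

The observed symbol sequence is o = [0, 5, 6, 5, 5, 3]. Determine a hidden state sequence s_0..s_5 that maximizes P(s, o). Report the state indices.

path = [0, 2, 1, 0, 2, 0]

t=0: δ = [6.000e-02, 1.000e-02, 1.000e-02, 4.000e-02, 1.000e-02]  (obs o_0=0)
t=1: δ = [8.000e-04, 1.200e-03, 7.200e-03, 6.000e-04, 6.000e-04]  ψ = [3, 3, 0, 0, 0]  (obs o_1=5)
t=2: δ = [1.440e-04, 4.320e-04, 1.440e-04, 2.880e-04, 7.200e-05]  ψ = [2, 2, 2, 2, 2]  (obs o_2=6)
t=3: δ = [1.296e-05, 8.640e-06, 2.592e-05, 4.320e-06, 4.320e-06]  ψ = [1, 1, 1, 1, 1]  (obs o_3=5)
t=4: δ = [5.184e-07, 7.776e-07, 1.555e-06, 5.184e-07, 2.592e-07]  ψ = [2, 2, 0, 2, 2]  (obs o_4=5)
t=5: δ = [6.221e-08, 4.666e-08, 3.110e-08, 3.110e-08, 1.555e-08]  ψ = [2, 2, 0, 2, 2]  (obs o_5=3)
backtrack: best end state = 0; path = [0, 2, 1, 0, 2, 0]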